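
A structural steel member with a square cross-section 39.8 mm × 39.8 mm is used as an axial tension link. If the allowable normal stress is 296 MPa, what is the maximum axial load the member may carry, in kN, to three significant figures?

A = 1584 mm².
P_max = σ_allow · A = 296 · 1584 = 468900 N = 468.9 kN.

469 kN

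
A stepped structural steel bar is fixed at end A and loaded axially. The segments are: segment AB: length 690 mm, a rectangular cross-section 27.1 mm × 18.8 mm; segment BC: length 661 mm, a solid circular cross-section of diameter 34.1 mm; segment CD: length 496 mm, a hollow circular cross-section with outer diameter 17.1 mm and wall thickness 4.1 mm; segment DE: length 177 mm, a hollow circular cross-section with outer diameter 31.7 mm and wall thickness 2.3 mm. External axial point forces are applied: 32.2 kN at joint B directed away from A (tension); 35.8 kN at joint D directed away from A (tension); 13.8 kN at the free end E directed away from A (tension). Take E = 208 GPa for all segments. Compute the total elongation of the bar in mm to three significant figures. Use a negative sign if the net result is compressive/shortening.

1.47 mm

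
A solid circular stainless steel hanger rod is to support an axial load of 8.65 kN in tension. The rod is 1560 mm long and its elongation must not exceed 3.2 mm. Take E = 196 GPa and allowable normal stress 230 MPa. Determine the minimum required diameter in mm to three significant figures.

6.92 mm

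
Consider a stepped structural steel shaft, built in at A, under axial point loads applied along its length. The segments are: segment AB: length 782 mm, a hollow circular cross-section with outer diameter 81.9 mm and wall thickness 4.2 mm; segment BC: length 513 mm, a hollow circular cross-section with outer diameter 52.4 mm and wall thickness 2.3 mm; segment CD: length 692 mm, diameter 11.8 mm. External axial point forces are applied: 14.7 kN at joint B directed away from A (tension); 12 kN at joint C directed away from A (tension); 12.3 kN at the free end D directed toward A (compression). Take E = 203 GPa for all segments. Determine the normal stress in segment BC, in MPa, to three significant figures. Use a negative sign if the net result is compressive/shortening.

-0.829 MPa

Internal axial forces (sectioning from the free end, tension +): N_CD = -12.3 kN, N_BC = -0.3 kN, N_AB = 14.4 kN.
A_BC = 362 mm².
σ_BC = N_BC/A_BC = -300/362 = -0.8287 MPa.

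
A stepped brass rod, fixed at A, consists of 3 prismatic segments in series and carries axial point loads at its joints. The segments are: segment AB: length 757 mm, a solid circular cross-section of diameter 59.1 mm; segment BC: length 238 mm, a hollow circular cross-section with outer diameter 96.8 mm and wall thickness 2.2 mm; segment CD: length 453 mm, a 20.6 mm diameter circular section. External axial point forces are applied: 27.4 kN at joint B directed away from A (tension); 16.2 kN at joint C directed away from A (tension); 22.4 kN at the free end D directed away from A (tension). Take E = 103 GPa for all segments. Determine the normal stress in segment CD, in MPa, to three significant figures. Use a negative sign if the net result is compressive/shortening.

67.2 MPa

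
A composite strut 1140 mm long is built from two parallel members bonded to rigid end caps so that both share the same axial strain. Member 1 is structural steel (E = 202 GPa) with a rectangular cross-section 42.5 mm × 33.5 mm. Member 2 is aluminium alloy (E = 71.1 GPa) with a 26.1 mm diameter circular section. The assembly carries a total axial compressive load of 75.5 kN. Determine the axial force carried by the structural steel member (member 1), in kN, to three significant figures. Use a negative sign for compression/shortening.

A_1 = 1424 mm².
A_2 = 535 mm².
Equal strain + equilibrium ⇒ each member carries load in proportion to AE: A₁E₁ = 287600000 N, A₂E₂ = 38040000 N, ΣAE = 325600000 N.
F₁ = P·A₁E₁/ΣAE = -75500·287600000/325600000 = -66680 N.

-66.7 kN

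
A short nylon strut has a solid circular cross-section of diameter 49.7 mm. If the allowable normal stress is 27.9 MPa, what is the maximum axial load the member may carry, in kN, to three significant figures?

54.1 kN

A = 1940 mm².
P_max = σ_allow · A = 27.9 · 1940 = 54130 N = 54.13 kN.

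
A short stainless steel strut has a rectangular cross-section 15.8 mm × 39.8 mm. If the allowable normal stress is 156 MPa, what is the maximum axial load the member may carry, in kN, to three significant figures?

A = 628.8 mm².
P_max = σ_allow · A = 156 · 628.8 = 98100 N = 98.1 kN.

98.1 kN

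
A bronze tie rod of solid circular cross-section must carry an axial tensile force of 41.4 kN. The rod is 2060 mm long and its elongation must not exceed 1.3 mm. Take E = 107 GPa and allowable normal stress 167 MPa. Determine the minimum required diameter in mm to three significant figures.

Required area A ≥ P/σ_allow = 41400/167 = 247.9 mm².
For a solid circular section, d ≥ √(4A/π) = 17.77 mm.
Elongation limit: A ≥ PL/(Eδ_allow) = 41400·2060/(107000·1.3) = 613.1 mm² ⇒ d ≥ 27.94 mm.
The elongation limit governs.

27.9 mm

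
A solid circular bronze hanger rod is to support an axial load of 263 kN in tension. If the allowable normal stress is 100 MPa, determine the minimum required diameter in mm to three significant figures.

57.9 mm

Required area A ≥ P/σ_allow = 263000/100 = 2630 mm².
For a solid circular section, d ≥ √(4A/π) = 57.87 mm.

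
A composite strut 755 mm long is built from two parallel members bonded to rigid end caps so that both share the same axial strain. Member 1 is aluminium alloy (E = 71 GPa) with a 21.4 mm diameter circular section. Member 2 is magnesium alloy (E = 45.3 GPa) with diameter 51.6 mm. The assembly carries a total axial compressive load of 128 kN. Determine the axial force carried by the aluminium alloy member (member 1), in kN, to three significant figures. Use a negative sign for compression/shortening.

-27.2 kN

A_1 = 359.7 mm².
A_2 = 2091 mm².
Equal strain + equilibrium ⇒ each member carries load in proportion to AE: A₁E₁ = 25540000 N, A₂E₂ = 94730000 N, ΣAE = 120300000 N.
F₁ = P·A₁E₁/ΣAE = -128000·25540000/120300000 = -27180 N.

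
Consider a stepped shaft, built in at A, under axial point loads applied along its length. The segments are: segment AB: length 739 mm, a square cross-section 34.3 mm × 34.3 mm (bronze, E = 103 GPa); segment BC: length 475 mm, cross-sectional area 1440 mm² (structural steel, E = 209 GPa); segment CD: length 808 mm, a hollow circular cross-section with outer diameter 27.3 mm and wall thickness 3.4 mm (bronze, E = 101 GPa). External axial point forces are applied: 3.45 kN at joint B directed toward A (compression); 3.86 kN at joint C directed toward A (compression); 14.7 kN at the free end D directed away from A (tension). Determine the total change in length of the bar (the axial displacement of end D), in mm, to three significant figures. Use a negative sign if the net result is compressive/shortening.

0.523 mm

Internal axial forces (sectioning from the free end, tension +): N_CD = 14.7 kN, N_BC = 10.84 kN, N_AB = 7.39 kN.
A_AB = 1176 mm².
A_CD = 255.3 mm².
δ_AB = 7390·739/(1176·103000) = 0.04507 mm
δ_BC = 10840·475/(1440·209000) = 0.01711 mm
δ_CD = 14700·808/(255.3·101000) = 0.4607 mm
δ = Σδ_i = 0.5228 mm.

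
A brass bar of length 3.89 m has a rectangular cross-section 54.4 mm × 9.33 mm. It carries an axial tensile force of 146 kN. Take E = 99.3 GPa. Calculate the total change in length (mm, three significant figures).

A = 507.6 mm².
δ_mech = NL/(AE) = 146000·3890/(507.6·99300) = 11.27 mm.

11.3 mm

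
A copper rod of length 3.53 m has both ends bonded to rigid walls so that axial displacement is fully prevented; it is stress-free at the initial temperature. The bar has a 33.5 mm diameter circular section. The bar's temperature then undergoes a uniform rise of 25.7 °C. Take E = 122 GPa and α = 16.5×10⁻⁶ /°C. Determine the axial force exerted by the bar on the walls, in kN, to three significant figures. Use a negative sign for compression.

-45.6 kN

Free thermal expansion αLΔT = 16.5e-6 · 3530 · 25.7 = 1.497 mm.
The walls impose strain ε = −(1.497)/3530 = -4.2405e-04; σ = Eε = 122000 · -4.2405e-04 = -51.73 MPa.
Wall reaction R = σ·A = -51.73·881.4 = -45600 N = -45.6 kN.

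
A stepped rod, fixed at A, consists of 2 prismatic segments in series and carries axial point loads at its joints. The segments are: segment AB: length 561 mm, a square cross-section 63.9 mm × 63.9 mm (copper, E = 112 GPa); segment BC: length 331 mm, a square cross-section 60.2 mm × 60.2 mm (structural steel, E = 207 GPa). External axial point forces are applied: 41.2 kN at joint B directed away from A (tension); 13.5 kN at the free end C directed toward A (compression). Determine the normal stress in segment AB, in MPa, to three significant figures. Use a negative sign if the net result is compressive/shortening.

6.78 MPa

Internal axial forces (sectioning from the free end, tension +): N_BC = -13.5 kN, N_AB = 27.7 kN.
A_AB = 4083 mm².
σ_AB = N_AB/A_AB = 27700/4083 = 6.784 MPa.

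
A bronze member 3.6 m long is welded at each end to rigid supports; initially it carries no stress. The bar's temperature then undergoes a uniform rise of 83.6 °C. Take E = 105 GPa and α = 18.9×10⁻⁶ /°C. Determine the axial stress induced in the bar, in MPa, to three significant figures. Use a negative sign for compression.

Free thermal expansion αLΔT = 18.9e-6 · 3600 · 83.6 = 5.688 mm.
The walls impose strain ε = −(5.688)/3600 = -1.5800e-03; σ = Eε = 105000 · -1.5800e-03 = -165.9 MPa.

-166 MPa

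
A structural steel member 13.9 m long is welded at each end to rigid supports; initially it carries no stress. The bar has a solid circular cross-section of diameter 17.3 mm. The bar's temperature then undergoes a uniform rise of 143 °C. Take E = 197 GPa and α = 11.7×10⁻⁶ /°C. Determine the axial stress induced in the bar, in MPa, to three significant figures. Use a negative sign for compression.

-330 MPa

Free thermal expansion αLΔT = 11.7e-6 · 13900 · 143 = 23.26 mm.
The walls impose strain ε = −(23.26)/13900 = -1.6731e-03; σ = Eε = 197000 · -1.6731e-03 = -329.6 MPa.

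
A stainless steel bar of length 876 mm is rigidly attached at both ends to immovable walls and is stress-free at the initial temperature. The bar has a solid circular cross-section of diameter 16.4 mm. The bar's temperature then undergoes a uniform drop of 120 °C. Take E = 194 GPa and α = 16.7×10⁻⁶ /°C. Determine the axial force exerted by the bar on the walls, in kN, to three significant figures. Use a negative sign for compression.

82.1 kN

Free thermal expansion αLΔT = 16.7e-6 · 876 · -120 = -1.756 mm.
The walls impose strain ε = −(-1.756)/876 = 2.0040e-03; σ = Eε = 194000 · 2.0040e-03 = 388.8 MPa.
Wall reaction R = σ·A = 388.8·211.2 = 82130 N = 82.13 kN.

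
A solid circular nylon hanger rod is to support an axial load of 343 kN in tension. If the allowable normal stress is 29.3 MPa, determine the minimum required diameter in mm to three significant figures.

122 mm

Required area A ≥ P/σ_allow = 343000/29.3 = 11710 mm².
For a solid circular section, d ≥ √(4A/π) = 122.1 mm.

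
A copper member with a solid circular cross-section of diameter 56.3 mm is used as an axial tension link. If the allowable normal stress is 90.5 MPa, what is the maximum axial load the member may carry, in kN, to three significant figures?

225 kN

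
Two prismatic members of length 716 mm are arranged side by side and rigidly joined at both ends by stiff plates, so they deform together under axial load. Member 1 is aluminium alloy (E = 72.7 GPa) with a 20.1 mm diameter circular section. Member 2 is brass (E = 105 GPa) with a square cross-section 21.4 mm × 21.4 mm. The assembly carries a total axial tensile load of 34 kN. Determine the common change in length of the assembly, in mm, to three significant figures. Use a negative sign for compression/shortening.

A_1 = 317.3 mm².
A_2 = 458 mm².
Equal strain + equilibrium ⇒ each member carries load in proportion to AE: A₁E₁ = 23070000 N, A₂E₂ = 48090000 N, ΣAE = 71150000 N.
δ = PL/ΣAE = 34000·716/71150000 = 0.3421 mm.

0.342 mm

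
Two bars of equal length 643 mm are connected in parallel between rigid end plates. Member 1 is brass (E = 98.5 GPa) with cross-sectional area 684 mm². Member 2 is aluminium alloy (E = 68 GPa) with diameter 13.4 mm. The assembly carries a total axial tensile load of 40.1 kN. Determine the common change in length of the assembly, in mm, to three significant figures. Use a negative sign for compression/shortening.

0.335 mm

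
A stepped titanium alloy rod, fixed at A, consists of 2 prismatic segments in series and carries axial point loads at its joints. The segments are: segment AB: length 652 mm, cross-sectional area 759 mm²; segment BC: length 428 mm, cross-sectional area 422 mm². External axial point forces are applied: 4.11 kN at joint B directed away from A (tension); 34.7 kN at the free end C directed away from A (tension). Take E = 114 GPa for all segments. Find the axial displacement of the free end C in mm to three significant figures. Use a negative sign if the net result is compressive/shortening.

0.601 mm

Internal axial forces (sectioning from the free end, tension +): N_BC = 34.7 kN, N_AB = 38.81 kN.
δ_AB = 38810·652/(759·114000) = 0.2924 mm
δ_BC = 34700·428/(422·114000) = 0.3087 mm
δ = Σδ_i = 0.6012 mm.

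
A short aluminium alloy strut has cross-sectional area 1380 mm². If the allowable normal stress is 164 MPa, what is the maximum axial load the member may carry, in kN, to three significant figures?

226 kN

P_max = σ_allow · A = 164 · 1380 = 226300 N = 226.3 kN.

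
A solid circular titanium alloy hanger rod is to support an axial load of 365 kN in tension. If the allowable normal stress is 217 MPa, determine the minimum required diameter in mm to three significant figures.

Required area A ≥ P/σ_allow = 365000/217 = 1682 mm².
For a solid circular section, d ≥ √(4A/π) = 46.28 mm.

46.3 mm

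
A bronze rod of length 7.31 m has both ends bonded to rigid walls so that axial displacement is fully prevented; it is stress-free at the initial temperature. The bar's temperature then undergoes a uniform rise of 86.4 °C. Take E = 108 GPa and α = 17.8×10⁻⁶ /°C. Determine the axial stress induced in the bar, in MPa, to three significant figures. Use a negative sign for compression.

-166 MPa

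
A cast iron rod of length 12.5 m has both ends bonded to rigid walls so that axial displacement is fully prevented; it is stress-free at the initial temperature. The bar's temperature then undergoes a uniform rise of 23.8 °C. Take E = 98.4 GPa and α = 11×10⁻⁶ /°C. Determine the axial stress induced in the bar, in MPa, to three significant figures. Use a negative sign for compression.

-25.8 MPa

Free thermal expansion αLΔT = 11e-6 · 12500 · 23.8 = 3.273 mm.
The walls impose strain ε = −(3.273)/12500 = -2.6180e-04; σ = Eε = 98400 · -2.6180e-04 = -25.76 MPa.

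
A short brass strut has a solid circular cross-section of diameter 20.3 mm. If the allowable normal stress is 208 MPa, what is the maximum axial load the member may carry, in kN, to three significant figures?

67.3 kN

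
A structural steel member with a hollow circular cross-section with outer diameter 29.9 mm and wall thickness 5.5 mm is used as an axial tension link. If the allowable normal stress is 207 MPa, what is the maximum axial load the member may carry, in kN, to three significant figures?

87.3 kN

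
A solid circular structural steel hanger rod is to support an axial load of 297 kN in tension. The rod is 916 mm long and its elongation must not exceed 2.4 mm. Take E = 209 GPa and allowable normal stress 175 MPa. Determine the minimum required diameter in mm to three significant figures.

46.5 mm

Required area A ≥ P/σ_allow = 297000/175 = 1697 mm².
For a solid circular section, d ≥ √(4A/π) = 46.49 mm.
Elongation limit: A ≥ PL/(Eδ_allow) = 297000·916/(209000·2.4) = 542.4 mm² ⇒ d ≥ 26.28 mm.
The stress limit governs.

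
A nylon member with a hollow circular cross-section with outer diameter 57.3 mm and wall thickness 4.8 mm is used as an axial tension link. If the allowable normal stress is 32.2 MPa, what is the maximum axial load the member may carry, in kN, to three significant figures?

25.5 kN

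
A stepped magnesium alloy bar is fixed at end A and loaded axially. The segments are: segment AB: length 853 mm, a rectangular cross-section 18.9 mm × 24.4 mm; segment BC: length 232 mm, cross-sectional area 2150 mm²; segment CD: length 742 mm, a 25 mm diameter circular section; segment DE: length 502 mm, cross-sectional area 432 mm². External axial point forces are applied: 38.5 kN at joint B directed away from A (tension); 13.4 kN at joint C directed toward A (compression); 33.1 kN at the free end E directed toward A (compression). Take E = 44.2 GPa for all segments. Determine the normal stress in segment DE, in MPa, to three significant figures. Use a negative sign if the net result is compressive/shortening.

Internal axial forces (sectioning from the free end, tension +): N_DE = -33.1 kN, N_CD = -33.1 kN, N_BC = -46.5 kN, N_AB = -8 kN.
σ_DE = N_DE/A_DE = -33100/432 = -76.62 MPa.

-76.6 MPa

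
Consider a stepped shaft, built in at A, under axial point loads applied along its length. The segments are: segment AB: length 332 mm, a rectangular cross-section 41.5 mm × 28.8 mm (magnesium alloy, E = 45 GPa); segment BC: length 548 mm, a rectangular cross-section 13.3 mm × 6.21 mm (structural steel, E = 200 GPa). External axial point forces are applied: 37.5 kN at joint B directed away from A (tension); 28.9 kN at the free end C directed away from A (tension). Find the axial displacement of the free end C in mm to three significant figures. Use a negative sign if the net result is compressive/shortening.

Internal axial forces (sectioning from the free end, tension +): N_BC = 28.9 kN, N_AB = 66.4 kN.
A_AB = 1195 mm².
A_BC = 82.59 mm².
δ_AB = 66400·332/(1195·45000) = 0.4099 mm
δ_BC = 28900·548/(82.59·200000) = 0.9587 mm
δ = Σδ_i = 1.369 mm.

1.37 mm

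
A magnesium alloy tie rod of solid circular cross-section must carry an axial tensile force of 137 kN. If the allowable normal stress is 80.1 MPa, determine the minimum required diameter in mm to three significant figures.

Required area A ≥ P/σ_allow = 137000/80.1 = 1710 mm².
For a solid circular section, d ≥ √(4A/π) = 46.67 mm.

46.7 mm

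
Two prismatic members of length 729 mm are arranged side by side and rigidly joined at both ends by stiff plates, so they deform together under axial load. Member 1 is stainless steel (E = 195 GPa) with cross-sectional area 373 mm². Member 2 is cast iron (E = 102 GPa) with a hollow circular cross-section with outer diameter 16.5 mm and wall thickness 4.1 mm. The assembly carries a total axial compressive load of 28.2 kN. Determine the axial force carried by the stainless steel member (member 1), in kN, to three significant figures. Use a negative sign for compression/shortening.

A_2 = 159.7 mm².
Equal strain + equilibrium ⇒ each member carries load in proportion to AE: A₁E₁ = 72740000 N, A₂E₂ = 16290000 N, ΣAE = 89030000 N.
F₁ = P·A₁E₁/ΣAE = -28200·72740000/89030000 = -23040 N.

-23.0 kN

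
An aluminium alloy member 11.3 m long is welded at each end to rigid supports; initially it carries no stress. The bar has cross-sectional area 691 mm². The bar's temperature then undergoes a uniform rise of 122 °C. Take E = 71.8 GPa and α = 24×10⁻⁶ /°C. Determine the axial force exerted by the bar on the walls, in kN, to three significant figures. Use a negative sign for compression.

-145 kN

Free thermal expansion αLΔT = 24e-6 · 11300 · 122 = 33.09 mm.
The walls impose strain ε = −(33.09)/11300 = -2.9280e-03; σ = Eε = 71800 · -2.9280e-03 = -210.2 MPa.
Wall reaction R = σ·A = -210.2·691 = -145300 N = -145.3 kN.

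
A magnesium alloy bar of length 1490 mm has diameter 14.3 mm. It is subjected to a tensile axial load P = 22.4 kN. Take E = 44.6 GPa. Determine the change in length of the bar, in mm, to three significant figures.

A = 160.6 mm².
δ_mech = NL/(AE) = 22400·1490/(160.6·44600) = 4.659 mm.

4.66 mm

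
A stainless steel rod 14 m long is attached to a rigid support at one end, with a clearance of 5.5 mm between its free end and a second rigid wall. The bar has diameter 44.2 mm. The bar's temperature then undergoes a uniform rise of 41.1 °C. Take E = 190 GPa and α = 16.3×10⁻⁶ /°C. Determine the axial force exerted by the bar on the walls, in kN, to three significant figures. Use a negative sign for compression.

-80.8 kN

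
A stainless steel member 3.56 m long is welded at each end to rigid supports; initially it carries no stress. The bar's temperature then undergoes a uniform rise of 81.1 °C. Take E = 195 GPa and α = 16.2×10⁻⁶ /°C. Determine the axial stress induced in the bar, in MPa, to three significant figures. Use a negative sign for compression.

Free thermal expansion αLΔT = 16.2e-6 · 3560 · 81.1 = 4.677 mm.
The walls impose strain ε = −(4.677)/3560 = -1.3138e-03; σ = Eε = 195000 · -1.3138e-03 = -256.2 MPa.

-256 MPa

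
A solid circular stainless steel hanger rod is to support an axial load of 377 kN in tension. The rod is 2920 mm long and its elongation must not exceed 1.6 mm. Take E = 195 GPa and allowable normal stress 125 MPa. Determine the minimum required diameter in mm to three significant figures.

Required area A ≥ P/σ_allow = 377000/125 = 3016 mm².
For a solid circular section, d ≥ √(4A/π) = 61.97 mm.
Elongation limit: A ≥ PL/(Eδ_allow) = 377000·2920/(195000·1.6) = 3528 mm² ⇒ d ≥ 67.03 mm.
The elongation limit governs.

67.0 mm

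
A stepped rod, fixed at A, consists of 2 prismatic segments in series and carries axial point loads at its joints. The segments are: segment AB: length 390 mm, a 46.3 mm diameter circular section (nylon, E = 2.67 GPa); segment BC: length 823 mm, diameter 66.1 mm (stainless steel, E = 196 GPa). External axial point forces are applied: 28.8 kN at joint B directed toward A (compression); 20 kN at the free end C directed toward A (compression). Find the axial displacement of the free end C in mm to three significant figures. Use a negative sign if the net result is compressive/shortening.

Internal axial forces (sectioning from the free end, tension +): N_BC = -20 kN, N_AB = -48.8 kN.
A_AB = 1684 mm².
A_BC = 3432 mm².
δ_AB = -48800·390/(1684·2670) = -4.234 mm
δ_BC = -20000·823/(3432·196000) = -0.02447 mm
δ = Σδ_i = -4.258 mm.

-4.26 mm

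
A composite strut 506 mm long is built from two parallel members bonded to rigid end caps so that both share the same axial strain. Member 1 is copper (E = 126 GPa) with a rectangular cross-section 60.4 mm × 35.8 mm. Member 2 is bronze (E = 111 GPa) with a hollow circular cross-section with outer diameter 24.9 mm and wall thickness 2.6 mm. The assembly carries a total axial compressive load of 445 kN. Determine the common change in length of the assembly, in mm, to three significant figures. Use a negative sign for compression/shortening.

-0.769 mm

A_1 = 2162 mm².
A_2 = 182.1 mm².
Equal strain + equilibrium ⇒ each member carries load in proportion to AE: A₁E₁ = 272500000 N, A₂E₂ = 20220000 N, ΣAE = 292700000 N.
δ = PL/ΣAE = -445000·506/292700000 = -0.7694 mm.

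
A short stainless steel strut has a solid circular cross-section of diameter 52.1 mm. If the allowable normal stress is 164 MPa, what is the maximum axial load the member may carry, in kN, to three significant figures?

350 kN

A = 2132 mm².
P_max = σ_allow · A = 164 · 2132 = 349600 N = 349.6 kN.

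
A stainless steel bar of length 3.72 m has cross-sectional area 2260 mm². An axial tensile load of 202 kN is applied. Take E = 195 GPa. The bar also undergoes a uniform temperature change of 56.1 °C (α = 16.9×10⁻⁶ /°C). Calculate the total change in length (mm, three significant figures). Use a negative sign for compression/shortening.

δ_mech = NL/(AE) = 202000·3720/(2260·195000) = 1.705 mm.
δ_thermal = αLΔT = 16.9e-6·3720·56.1 = 3.527 mm.
δ = δ_mech + δ_thermal = 5.232 mm.

5.23 mm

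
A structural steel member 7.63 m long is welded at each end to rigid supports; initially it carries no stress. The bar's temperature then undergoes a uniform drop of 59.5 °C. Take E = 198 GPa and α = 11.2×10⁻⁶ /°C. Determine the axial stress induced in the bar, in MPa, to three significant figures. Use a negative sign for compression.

132 MPa

Free thermal expansion αLΔT = 11.2e-6 · 7630 · -59.5 = -5.085 mm.
The walls impose strain ε = −(-5.085)/7630 = 6.6640e-04; σ = Eε = 198000 · 6.6640e-04 = 131.9 MPa.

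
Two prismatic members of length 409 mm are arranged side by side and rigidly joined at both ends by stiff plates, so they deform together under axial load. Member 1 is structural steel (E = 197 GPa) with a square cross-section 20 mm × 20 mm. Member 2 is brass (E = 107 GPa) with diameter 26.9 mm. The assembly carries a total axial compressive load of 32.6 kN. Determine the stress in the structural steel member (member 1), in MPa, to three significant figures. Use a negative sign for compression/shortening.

A_1 = 400 mm².
A_2 = 568.3 mm².
Equal strain + equilibrium ⇒ each member carries load in proportion to AE: A₁E₁ = 78800000 N, A₂E₂ = 60810000 N, ΣAE = 139600000 N.
σ₁ = P·E₁/ΣAE = -32600·197000/139600000 = -46 MPa.

-46.0 MPa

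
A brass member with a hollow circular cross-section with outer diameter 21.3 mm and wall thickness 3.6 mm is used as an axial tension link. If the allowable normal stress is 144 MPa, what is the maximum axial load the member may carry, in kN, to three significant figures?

28.8 kN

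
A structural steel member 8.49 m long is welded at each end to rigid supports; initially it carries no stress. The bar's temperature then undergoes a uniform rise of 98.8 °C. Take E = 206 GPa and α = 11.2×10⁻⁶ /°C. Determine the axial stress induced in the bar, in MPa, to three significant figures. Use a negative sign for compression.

Free thermal expansion αLΔT = 11.2e-6 · 8490 · 98.8 = 9.395 mm.
The walls impose strain ε = −(9.395)/8490 = -1.1066e-03; σ = Eε = 206000 · -1.1066e-03 = -228 MPa.

-228 MPa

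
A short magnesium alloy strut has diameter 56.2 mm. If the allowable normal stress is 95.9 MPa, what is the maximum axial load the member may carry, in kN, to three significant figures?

238 kN

A = 2481 mm².
P_max = σ_allow · A = 95.9 · 2481 = 237900 N = 237.9 kN.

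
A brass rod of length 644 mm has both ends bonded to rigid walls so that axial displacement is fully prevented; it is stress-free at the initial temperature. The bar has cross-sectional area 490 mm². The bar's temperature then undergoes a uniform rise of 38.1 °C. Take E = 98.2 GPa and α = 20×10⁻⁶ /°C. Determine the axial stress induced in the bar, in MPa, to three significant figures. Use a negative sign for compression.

Free thermal expansion αLΔT = 20e-6 · 644 · 38.1 = 0.4907 mm.
The walls impose strain ε = −(0.4907)/644 = -7.6200e-04; σ = Eε = 98200 · -7.6200e-04 = -74.83 MPa.

-74.8 MPa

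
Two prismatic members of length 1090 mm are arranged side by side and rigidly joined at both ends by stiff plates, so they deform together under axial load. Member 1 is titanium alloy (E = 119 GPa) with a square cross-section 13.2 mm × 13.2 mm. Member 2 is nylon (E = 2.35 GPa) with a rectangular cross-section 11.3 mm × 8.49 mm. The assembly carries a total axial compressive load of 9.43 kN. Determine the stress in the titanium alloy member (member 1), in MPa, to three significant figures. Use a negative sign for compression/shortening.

A_1 = 174.2 mm².
A_2 = 95.94 mm².
Equal strain + equilibrium ⇒ each member carries load in proportion to AE: A₁E₁ = 20730000 N, A₂E₂ = 225500 N, ΣAE = 20960000 N.
σ₁ = P·E₁/ΣAE = -9430·119000/20960000 = -53.54 MPa.

-53.5 MPa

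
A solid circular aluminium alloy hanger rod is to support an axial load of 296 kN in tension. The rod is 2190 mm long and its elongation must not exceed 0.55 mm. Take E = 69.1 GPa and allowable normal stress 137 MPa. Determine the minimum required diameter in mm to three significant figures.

147 mm

Required area A ≥ P/σ_allow = 296000/137 = 2161 mm².
For a solid circular section, d ≥ √(4A/π) = 52.45 mm.
Elongation limit: A ≥ PL/(Eδ_allow) = 296000·2190/(69100·0.55) = 17060 mm² ⇒ d ≥ 147.4 mm.
The elongation limit governs.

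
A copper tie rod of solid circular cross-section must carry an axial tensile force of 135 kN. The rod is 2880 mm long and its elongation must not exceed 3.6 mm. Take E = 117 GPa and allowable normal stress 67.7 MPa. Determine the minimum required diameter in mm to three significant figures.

50.4 mm

Required area A ≥ P/σ_allow = 135000/67.7 = 1994 mm².
For a solid circular section, d ≥ √(4A/π) = 50.39 mm.
Elongation limit: A ≥ PL/(Eδ_allow) = 135000·2880/(117000·3.6) = 923.1 mm² ⇒ d ≥ 34.28 mm.
The stress limit governs.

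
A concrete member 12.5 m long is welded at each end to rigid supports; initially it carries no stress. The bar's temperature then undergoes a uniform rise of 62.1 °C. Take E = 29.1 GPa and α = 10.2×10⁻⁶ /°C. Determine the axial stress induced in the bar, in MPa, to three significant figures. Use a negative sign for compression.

Free thermal expansion αLΔT = 10.2e-6 · 12500 · 62.1 = 7.918 mm.
The walls impose strain ε = −(7.918)/12500 = -6.3342e-04; σ = Eε = 29100 · -6.3342e-04 = -18.43 MPa.

-18.4 MPa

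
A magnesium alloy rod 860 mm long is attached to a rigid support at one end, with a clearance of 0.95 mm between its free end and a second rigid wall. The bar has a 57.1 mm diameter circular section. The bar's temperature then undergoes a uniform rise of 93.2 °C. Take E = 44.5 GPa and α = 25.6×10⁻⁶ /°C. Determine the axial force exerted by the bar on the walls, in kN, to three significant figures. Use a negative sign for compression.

Free thermal expansion αLΔT = 25.6e-6 · 860 · 93.2 = 2.052 mm.
The walls engage after the gap closes; constrained expansion = 2.052 − 0.95 = 1.102 mm.
The walls impose strain ε = −(1.102)/860 = -1.2813e-03; σ = Eε = 44500 · -1.2813e-03 = -57.02 MPa.
Wall reaction R = σ·A = -57.02·2561 = -146000 N = -146 kN.

-146 kN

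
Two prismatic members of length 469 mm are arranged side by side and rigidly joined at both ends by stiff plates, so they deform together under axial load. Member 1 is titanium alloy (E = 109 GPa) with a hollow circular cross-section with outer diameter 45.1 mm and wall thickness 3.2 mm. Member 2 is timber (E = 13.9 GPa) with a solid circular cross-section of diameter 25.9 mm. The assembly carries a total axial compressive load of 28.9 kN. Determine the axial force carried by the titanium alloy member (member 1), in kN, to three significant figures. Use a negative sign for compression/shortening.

A_1 = 421.2 mm².
A_2 = 526.9 mm².
Equal strain + equilibrium ⇒ each member carries load in proportion to AE: A₁E₁ = 45910000 N, A₂E₂ = 7323000 N, ΣAE = 53240000 N.
F₁ = P·A₁E₁/ΣAE = -28900·45910000/53240000 = -24920 N.

-24.9 kN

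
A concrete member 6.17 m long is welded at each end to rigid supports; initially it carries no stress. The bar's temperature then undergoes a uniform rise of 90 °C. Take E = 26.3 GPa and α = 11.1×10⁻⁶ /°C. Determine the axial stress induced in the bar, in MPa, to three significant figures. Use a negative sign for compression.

-26.3 MPa

Free thermal expansion αLΔT = 11.1e-6 · 6170 · 90 = 6.164 mm.
The walls impose strain ε = −(6.164)/6170 = -9.9900e-04; σ = Eε = 26300 · -9.9900e-04 = -26.27 MPa.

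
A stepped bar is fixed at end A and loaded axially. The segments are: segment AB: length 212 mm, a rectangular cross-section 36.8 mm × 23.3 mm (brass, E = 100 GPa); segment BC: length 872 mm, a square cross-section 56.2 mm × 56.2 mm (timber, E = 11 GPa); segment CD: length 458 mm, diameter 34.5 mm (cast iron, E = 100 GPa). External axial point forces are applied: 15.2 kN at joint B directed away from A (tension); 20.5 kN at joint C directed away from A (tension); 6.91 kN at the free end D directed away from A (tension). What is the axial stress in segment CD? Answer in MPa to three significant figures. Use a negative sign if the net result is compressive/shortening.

7.39 MPa

Internal axial forces (sectioning from the free end, tension +): N_CD = 6.91 kN, N_BC = 27.41 kN, N_AB = 42.61 kN.
A_CD = 934.8 mm².
σ_CD = N_CD/A_CD = 6910/934.8 = 7.392 MPa.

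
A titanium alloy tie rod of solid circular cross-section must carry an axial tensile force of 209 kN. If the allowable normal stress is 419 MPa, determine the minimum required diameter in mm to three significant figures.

Required area A ≥ P/σ_allow = 209000/419 = 498.8 mm².
For a solid circular section, d ≥ √(4A/π) = 25.2 mm.

25.2 mm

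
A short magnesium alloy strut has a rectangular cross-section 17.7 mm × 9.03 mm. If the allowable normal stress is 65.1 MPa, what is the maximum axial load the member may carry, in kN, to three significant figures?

10.4 kN

A = 159.8 mm².
P_max = σ_allow · A = 65.1 · 159.8 = 10400 N = 10.4 kN.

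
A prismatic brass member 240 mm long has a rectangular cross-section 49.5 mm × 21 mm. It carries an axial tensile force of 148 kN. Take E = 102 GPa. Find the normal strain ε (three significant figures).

0.00140

A = 1040 mm².
σ = N/A = 142.4 MPa; ε = σ/E = 142.4/102000 = 1.396e-03.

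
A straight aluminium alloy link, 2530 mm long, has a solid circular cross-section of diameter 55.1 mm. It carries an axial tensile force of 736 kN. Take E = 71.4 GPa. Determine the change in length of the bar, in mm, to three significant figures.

10.9 mm

A = 2384 mm².
δ_mech = NL/(AE) = 736000·2530/(2384·71400) = 10.94 mm.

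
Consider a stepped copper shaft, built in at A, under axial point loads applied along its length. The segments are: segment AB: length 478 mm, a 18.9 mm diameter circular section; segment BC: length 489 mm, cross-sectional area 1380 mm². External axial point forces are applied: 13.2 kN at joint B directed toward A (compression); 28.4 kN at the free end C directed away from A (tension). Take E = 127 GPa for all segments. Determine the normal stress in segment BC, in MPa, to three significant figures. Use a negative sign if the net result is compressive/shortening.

20.6 MPa

Internal axial forces (sectioning from the free end, tension +): N_BC = 28.4 kN, N_AB = 15.2 kN.
σ_BC = N_BC/A_BC = 28400/1380 = 20.58 MPa.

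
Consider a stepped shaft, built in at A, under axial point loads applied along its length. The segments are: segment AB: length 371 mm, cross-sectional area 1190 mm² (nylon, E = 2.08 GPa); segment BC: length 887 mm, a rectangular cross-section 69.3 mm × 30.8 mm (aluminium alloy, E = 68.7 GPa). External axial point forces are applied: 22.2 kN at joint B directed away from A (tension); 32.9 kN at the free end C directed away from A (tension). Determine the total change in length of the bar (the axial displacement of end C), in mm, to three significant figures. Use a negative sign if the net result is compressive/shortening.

Internal axial forces (sectioning from the free end, tension +): N_BC = 32.9 kN, N_AB = 55.1 kN.
A_BC = 2134 mm².
δ_AB = 55100·371/(1190·2080) = 8.259 mm
δ_BC = 32900·887/(2134·68700) = 0.199 mm
δ = Σδ_i = 8.458 mm.

8.46 mm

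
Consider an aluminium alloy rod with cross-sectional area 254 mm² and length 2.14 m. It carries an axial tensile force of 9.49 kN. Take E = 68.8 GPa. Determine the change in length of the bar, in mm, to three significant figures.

δ_mech = NL/(AE) = 9490·2140/(254·68800) = 1.162 mm.

1.16 mm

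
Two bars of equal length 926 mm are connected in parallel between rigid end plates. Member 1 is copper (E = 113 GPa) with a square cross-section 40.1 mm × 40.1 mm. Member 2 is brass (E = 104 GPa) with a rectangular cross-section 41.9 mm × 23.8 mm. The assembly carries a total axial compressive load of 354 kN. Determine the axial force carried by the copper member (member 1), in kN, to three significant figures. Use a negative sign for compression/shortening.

-225 kN

A_1 = 1608 mm².
A_2 = 997.2 mm².
Equal strain + equilibrium ⇒ each member carries load in proportion to AE: A₁E₁ = 181700000 N, A₂E₂ = 103700000 N, ΣAE = 285400000 N.
F₁ = P·A₁E₁/ΣAE = -354000·181700000/285400000 = -225400 N.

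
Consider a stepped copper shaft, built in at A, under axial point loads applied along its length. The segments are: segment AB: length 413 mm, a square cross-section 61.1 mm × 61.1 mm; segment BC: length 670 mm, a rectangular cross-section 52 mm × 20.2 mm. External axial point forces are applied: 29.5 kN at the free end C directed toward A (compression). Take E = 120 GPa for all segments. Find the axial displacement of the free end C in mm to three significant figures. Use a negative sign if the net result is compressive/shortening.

Internal axial forces (sectioning from the free end, tension +): N_BC = -29.5 kN, N_AB = -29.5 kN.
A_AB = 3733 mm².
A_BC = 1050 mm².
δ_AB = -29500·413/(3733·120000) = -0.0272 mm
δ_BC = -29500·670/(1050·120000) = -0.1568 mm
δ = Σδ_i = -0.184 mm.

-0.184 mm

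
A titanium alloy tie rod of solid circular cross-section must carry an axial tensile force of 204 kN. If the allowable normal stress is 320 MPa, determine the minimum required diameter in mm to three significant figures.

28.5 mm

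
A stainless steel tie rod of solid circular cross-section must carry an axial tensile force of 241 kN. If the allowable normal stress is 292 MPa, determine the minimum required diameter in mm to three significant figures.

Required area A ≥ P/σ_allow = 241000/292 = 825.3 mm².
For a solid circular section, d ≥ √(4A/π) = 32.42 mm.

32.4 mm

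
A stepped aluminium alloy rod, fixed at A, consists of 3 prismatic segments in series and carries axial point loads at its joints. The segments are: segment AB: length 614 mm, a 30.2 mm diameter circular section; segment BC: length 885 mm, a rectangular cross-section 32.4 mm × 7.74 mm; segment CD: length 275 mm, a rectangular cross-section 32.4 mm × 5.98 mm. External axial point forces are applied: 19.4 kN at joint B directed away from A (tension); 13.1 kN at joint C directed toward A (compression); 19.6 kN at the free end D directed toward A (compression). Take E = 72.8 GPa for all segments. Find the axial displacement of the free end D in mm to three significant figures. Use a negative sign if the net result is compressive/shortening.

Internal axial forces (sectioning from the free end, tension +): N_CD = -19.6 kN, N_BC = -32.7 kN, N_AB = -13.3 kN.
A_AB = 716.3 mm².
A_BC = 250.8 mm².
A_CD = 193.8 mm².
δ_AB = -13300·614/(716.3·72800) = -0.1566 mm
δ_BC = -32700·885/(250.8·72800) = -1.585 mm
δ_CD = -19600·275/(193.8·72800) = -0.3821 mm
δ = Σδ_i = -2.124 mm.

-2.12 mm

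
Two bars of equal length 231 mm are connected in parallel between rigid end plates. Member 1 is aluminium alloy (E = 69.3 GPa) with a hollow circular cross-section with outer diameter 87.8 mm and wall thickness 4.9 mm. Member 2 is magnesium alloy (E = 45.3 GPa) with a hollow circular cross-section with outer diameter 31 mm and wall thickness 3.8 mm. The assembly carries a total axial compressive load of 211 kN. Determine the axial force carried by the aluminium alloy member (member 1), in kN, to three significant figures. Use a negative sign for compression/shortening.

-181 kN

A_1 = 1276 mm².
A_2 = 324.7 mm².
Equal strain + equilibrium ⇒ each member carries load in proportion to AE: A₁E₁ = 88440000 N, A₂E₂ = 14710000 N, ΣAE = 103100000 N.
F₁ = P·A₁E₁/ΣAE = -211000·88440000/103100000 = -180900 N.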